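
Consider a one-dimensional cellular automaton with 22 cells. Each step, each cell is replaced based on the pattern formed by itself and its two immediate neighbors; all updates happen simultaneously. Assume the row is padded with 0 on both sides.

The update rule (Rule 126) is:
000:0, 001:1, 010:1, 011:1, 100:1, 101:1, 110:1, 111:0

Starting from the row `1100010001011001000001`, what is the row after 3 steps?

1110111011000001111101

1110111011111111100011
1011101110000000110111
1110111011000001111101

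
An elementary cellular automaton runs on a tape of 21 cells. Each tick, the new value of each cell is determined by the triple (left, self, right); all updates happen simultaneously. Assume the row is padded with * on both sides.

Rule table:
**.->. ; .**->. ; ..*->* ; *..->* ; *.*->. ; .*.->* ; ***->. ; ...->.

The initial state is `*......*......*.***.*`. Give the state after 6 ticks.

.*....***....**......
.**..*...*..*..*....*
...****.*********..*.
*.*..............***.
..**............*....
**..*..........***..*

**..*..........***..*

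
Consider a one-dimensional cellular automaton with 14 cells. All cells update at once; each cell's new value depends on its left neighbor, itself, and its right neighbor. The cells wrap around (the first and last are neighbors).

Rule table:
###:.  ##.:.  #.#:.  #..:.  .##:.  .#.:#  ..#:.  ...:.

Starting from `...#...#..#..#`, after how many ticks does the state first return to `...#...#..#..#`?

1

...#...#..#..#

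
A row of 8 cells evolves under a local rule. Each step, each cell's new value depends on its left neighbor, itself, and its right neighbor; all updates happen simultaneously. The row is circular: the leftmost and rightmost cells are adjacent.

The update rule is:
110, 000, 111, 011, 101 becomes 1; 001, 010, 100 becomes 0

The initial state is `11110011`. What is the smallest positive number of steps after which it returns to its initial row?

1

step 1: 11110011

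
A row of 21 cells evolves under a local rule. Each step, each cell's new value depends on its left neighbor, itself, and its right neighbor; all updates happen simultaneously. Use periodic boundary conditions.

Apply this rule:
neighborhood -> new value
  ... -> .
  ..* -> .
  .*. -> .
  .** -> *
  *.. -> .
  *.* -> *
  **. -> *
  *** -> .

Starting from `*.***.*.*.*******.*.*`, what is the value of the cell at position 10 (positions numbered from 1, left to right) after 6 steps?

*

***.**.*.**.....**.**
..*****.***.....****.
..*...***.*.....*..*.
......*.**...........
.......***...........
.......*.*...........
position 10 holds *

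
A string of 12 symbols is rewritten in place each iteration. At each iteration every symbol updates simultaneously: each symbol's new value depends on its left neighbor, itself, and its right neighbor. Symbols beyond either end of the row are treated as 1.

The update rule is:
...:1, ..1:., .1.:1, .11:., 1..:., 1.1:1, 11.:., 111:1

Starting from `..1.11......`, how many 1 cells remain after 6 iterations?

..11...1111.
.....1..11.1
.111.1....1.
1.1.11.11.11
.111..1..1.1
1.1...1..11.
count of 1: 5

5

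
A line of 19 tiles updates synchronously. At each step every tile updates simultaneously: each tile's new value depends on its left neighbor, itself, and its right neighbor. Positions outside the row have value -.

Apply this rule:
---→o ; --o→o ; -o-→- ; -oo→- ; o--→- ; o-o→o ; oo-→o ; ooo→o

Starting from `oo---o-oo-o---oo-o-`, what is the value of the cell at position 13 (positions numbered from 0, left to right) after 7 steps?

-

step 1: -o-oo-o-oo--oo-oo--
step 2: o-o-oo-o-o-o-oo-o-o
step 3: -o-o-oo-o-o-o-oo-o-
step 4: o-o-o-oo-o-o-o-oo--
step 5: -o-o-o-oo-o-o-o-o-o
step 6: o-o-o-o-oo-o-o-o-o-
step 7: -o-o-o-o-oo-o-o-o--
position 13 holds -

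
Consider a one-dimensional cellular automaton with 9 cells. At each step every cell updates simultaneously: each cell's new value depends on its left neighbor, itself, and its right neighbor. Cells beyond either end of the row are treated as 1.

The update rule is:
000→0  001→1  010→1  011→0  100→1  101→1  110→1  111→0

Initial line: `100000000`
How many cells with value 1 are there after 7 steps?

6

110000001
011000010
101100111
110111000
011001101
101110110
110011011
count of 1: 6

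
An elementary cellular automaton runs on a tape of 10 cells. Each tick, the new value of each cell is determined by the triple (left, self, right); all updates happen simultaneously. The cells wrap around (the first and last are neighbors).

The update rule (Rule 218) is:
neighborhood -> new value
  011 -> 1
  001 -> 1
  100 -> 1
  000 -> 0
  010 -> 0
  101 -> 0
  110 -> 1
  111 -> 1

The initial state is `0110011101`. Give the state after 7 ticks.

1111111110

0111111100
1111111110
1111111110  (fixed point — unchanged through tick 7)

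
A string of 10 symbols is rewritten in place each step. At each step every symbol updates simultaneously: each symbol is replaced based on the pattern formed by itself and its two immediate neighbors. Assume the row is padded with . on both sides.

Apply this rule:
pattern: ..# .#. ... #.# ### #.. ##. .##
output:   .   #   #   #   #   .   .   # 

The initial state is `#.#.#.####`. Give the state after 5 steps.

#########.
########..
#######..#
######...#
#####..#.#

#####..#.#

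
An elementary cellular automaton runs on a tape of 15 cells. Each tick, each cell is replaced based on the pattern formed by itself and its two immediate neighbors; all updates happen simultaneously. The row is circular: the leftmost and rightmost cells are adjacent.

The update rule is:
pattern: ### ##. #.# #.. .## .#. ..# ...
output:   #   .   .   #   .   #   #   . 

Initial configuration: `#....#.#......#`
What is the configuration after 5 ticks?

#.##...#...#.#.

tick 1: .#..##.##....#.
tick 2: ####.....#..###
tick 3: ###.#...####.##
tick 4: ##..##.#.##...#
tick 5: #.##...#...#.#.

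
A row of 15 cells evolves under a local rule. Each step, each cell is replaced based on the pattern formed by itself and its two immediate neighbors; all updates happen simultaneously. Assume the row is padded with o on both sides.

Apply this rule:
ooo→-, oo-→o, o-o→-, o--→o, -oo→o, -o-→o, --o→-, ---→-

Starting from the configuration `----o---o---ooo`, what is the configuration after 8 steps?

-oo-o-o-o-o-oo-

o---oo--oo--o--
oo--ooo-ooo-oo-
-oo-o-o-o-o-oo-
-oo-o-o-o-o-oo-  (fixed point — unchanged through step 8)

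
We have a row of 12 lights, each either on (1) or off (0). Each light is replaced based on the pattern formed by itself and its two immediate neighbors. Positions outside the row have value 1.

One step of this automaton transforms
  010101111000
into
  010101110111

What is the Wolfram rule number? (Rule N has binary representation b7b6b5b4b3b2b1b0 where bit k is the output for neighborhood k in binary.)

position 6: 111 → 1  (bit 7 = 1)
position 8: 110 → 0  (bit 6 = 0)
position 0: 101 → 0  (bit 5 = 0)
position 9: 100 → 1  (bit 4 = 1)
position 5: 011 → 1  (bit 3 = 1)
position 1: 010 → 1  (bit 2 = 1)
position 11: 001 → 1  (bit 1 = 1)
position 10: 000 → 1  (bit 0 = 1)
bits b7..b0 = 10011111 = 159

159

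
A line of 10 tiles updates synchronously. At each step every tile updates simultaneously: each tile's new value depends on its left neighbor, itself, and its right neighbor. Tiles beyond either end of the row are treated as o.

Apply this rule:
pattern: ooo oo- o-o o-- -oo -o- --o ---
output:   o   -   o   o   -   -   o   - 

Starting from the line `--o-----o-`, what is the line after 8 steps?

o-o-o-o-o-

step 1: oo-o---o-o
step 2: o-o-o-o-o-
step 3: -o-o-o-o-o
step 4: o-o-o-o-o-  (repeats step 2; period 2)
step 8: o-o-o-o-o-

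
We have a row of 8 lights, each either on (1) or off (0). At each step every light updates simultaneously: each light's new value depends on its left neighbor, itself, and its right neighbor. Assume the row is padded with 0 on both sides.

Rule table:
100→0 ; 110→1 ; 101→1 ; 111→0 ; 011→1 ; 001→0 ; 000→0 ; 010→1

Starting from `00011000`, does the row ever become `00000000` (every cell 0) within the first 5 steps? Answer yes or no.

no

00011000  (fixed point — unchanged through step 5)
step 5 is 00011000, still not uniform 0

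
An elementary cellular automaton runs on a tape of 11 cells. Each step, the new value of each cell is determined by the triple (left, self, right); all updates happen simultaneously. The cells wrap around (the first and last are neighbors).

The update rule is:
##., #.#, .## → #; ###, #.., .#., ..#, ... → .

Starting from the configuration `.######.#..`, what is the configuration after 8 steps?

......##...

step 1: .#....##...
step 2: ......##...
step 3: ......##...  (fixed point — unchanged through step 8)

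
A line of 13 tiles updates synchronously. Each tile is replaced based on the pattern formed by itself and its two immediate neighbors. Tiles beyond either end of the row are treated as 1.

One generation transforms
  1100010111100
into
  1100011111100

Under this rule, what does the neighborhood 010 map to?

At position 5 the neighborhood is 010; the next row has 1 there.

1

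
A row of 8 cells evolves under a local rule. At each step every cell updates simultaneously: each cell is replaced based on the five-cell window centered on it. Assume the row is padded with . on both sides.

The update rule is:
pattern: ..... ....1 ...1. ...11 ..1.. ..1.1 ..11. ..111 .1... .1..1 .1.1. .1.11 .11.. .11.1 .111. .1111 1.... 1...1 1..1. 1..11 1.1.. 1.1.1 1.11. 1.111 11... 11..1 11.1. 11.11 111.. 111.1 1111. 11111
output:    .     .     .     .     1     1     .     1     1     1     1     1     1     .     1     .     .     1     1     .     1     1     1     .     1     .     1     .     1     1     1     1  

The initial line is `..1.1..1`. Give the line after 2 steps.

step 1: ..111111
step 2: ..1.1111

..1.1111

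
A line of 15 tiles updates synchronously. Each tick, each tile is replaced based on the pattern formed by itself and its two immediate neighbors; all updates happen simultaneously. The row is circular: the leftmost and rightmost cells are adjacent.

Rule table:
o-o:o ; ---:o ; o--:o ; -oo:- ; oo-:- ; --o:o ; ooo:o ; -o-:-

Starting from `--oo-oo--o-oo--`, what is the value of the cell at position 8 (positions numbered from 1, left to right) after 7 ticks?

oo--o--oo-o--oo
o-oo-oo--o-oo-o
-o--o--oo-o--o-
o-oo-oo--o-oo-o  (repeats tick 2; period 2)
tick 7: -o--o--oo-o--o-
position 8 holds o

o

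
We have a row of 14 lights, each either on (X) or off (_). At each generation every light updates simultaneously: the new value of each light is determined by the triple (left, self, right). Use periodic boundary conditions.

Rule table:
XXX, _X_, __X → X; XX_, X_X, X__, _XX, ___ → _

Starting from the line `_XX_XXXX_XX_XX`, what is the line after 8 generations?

_____XX_______
____X_________
___XX_________
__X___________
_XX___________
X_____________
X____________X
____________X_

____________X_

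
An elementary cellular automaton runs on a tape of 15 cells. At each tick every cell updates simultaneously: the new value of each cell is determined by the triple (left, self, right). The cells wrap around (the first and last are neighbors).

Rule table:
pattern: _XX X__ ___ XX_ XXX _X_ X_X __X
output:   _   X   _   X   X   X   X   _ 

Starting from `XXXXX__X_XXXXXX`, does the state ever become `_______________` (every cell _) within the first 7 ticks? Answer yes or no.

no

XXXXXX_XX_XXXXX
XXXXXXX_XX_XXXX
XXXXXXXX_XX_XXX
XXXXXXXXX_XX_XX
XXXXXXXXXX_XX_X
XXXXXXXXXXX_XX_
_XXXXXXXXXXX_XX
tick 7 is _XXXXXXXXXXX_XX, still not uniform _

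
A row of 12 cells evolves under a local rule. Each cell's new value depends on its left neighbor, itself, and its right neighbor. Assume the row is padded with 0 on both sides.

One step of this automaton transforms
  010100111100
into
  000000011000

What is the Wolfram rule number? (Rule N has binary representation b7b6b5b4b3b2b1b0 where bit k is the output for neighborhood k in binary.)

position 7: 111 → 1  (bit 7 = 1)
position 9: 110 → 0  (bit 6 = 0)
position 2: 101 → 0  (bit 5 = 0)
position 4: 100 → 0  (bit 4 = 0)
position 6: 011 → 0  (bit 3 = 0)
position 1: 010 → 0  (bit 2 = 0)
position 0: 001 → 0  (bit 1 = 0)
position 11: 000 → 0  (bit 0 = 0)
bits b7..b0 = 10000000 = 128

128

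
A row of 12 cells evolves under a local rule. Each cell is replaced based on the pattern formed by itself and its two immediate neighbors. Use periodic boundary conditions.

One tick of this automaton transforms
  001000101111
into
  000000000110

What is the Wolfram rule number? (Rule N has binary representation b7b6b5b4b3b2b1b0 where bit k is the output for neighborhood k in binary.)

128

position 9: 111 → 1  (bit 7 = 1)
position 11: 110 → 0  (bit 6 = 0)
position 7: 101 → 0  (bit 5 = 0)
position 0: 100 → 0  (bit 4 = 0)
position 8: 011 → 0  (bit 3 = 0)
position 2: 010 → 0  (bit 2 = 0)
position 1: 001 → 0  (bit 1 = 0)
position 4: 000 → 0  (bit 0 = 0)
bits b7..b0 = 10000000 = 128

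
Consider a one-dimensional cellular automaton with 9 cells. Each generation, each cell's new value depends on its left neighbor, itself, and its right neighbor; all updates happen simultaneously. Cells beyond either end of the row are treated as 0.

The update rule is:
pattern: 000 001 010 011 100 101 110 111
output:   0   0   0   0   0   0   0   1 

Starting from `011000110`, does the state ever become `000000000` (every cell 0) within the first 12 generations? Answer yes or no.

yes

000000000
all cells are 0 at generation 1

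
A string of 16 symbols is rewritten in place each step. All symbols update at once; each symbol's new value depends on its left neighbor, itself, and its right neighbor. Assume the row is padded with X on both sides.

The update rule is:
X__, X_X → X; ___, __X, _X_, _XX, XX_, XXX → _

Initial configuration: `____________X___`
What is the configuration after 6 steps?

_X_X_X__________

X____________X__
_X____________X_
X_X____________X
_X_X____________
X_X_X___________
_X_X_X__________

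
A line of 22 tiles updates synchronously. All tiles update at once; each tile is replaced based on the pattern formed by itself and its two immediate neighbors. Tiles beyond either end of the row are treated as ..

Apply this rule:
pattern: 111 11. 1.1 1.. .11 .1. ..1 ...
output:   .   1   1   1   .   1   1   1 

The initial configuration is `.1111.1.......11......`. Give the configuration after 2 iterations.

1111.........11......1

1...1111111111.1111111
1111.........11......1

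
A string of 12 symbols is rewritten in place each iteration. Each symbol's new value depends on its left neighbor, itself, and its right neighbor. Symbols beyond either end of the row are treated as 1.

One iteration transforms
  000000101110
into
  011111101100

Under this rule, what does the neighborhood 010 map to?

1

At position 6 the neighborhood is 010; the next row has 1 there.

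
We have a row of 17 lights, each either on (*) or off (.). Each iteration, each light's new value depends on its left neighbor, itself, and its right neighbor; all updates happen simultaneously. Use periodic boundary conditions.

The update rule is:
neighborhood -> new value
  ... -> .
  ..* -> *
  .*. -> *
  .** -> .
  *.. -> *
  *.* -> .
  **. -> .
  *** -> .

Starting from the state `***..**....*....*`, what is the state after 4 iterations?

.....*...**.**..*

...**..*..***..*.
..*..*****...****
*****.....*.*....
.....*...**.**..*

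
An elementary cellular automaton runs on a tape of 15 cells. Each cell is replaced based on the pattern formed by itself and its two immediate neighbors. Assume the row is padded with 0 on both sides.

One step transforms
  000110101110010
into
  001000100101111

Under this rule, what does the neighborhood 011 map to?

0

At position 3 the neighborhood is 011; the next row has 0 there.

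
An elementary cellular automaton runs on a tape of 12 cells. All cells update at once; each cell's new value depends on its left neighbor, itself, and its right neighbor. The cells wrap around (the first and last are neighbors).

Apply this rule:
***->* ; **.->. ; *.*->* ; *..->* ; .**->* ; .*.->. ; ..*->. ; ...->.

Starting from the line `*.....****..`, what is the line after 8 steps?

.*.*.*..*..*

.*....***.*.
..*...**.*.*
*..*..*.*.*.
.*..*..*.*.*
*.*..*..*.*.
.*.*..*..*.*
*.*.*..*..*.
.*.*.*..*..*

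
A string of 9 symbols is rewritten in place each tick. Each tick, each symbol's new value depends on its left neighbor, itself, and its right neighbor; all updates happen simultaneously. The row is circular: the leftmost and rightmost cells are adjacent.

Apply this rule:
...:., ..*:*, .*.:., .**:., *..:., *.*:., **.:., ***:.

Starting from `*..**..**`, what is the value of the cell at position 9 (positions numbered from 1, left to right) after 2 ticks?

.

tick 1: ..*...*..
tick 2: .*...*...
position 9 holds .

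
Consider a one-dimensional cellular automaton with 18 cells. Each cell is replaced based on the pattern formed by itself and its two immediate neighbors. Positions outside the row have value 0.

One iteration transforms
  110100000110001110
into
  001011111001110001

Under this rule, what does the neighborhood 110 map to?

0

At position 1 the neighborhood is 110; the next row has 0 there.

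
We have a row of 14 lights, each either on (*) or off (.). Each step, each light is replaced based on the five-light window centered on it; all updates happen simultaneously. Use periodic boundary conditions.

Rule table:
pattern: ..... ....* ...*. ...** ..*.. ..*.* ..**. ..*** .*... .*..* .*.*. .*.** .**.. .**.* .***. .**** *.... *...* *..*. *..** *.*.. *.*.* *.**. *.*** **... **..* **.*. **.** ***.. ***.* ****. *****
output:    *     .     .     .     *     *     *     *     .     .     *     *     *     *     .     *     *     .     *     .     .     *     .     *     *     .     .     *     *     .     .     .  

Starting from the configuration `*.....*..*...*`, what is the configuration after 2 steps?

*..*.***.**..*

****..*.**...*
*..*.***.**..*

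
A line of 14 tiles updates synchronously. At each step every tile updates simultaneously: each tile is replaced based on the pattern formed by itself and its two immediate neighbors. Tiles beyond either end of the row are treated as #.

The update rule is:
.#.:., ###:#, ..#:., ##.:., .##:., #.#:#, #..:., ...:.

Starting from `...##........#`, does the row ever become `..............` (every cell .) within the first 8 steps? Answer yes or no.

step 1: ..............
all cells are . at step 1

yes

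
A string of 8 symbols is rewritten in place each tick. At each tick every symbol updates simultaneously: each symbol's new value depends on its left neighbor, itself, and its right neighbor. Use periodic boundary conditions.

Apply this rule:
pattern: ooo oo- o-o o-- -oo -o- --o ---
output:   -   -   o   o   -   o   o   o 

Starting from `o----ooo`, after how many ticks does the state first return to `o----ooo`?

tick 1: -oooo---
tick 2: o----ooo

2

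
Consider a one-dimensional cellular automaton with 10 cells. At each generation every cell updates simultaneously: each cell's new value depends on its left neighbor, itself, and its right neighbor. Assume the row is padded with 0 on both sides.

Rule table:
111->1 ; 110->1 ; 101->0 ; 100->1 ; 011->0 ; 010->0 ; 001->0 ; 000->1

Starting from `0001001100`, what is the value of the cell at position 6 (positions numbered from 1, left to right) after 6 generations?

1

1100100111
0110010011
0011001001
1001100100
0100110011
0010011001
position 6 holds 1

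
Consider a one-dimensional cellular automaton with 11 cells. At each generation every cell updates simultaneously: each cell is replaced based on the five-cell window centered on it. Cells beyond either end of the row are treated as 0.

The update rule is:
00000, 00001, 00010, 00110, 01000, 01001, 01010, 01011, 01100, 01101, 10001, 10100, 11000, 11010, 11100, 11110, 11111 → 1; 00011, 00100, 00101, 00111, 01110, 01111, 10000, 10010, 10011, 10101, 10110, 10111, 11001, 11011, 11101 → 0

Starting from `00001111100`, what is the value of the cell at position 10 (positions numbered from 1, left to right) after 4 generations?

generation 1: 11100011110
generation 2: 00111000111
generation 3: 10001110001
generation 4: 01100011110
position 10 holds 1

1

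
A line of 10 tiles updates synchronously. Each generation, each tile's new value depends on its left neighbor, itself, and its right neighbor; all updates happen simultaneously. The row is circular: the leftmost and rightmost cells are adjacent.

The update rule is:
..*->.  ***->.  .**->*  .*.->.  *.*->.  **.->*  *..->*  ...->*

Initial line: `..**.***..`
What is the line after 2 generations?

*.**...*..

generation 1: *.**.*.***
generation 2: *.**...*..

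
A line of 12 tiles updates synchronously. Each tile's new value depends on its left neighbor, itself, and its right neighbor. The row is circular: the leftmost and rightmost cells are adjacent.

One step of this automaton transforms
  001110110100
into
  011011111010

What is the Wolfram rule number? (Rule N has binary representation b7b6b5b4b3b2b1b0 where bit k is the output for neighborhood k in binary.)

position 3: 111 → 0  (bit 7 = 0)
position 4: 110 → 1  (bit 6 = 1)
position 5: 101 → 1  (bit 5 = 1)
position 10: 100 → 1  (bit 4 = 1)
position 2: 011 → 1  (bit 3 = 1)
position 9: 010 → 0  (bit 2 = 0)
position 1: 001 → 1  (bit 1 = 1)
position 0: 000 → 0  (bit 0 = 0)
bits b7..b0 = 01111010 = 122

122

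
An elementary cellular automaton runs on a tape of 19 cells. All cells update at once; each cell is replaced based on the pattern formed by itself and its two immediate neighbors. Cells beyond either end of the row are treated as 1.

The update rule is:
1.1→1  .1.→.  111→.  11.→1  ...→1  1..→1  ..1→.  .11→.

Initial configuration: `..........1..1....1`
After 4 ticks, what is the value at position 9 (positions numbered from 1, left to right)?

.

tick 1: 111111111..1..111..
tick 2: ........11..1...11.
tick 3: 1111111..11..11..11
tick 4: ......11..11..11...
position 9 holds .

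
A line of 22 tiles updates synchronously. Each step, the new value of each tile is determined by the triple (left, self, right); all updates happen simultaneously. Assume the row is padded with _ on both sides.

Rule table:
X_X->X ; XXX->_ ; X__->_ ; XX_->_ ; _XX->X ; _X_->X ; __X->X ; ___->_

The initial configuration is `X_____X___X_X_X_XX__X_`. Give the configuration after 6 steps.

X____XX__XXXXXXXX__XX_
X___XX__XX________XX__
X__XX__XX________XX___
X_XX__XX________XX____
XXX__XX________XX_____
X___XX________XX______

X___XX________XX______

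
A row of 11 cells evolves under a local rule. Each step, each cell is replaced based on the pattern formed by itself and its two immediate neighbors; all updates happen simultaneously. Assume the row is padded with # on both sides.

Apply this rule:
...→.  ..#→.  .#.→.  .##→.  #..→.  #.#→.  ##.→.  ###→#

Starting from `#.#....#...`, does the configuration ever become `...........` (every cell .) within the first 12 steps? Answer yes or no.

yes

step 1: ...........
all cells are . at step 1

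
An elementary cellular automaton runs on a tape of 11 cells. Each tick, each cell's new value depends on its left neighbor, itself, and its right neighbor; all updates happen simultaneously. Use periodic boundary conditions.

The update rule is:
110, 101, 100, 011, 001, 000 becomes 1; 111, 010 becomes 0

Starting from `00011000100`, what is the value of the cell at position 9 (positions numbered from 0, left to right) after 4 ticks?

11111111011
00000001110
11111111011  (repeats tick 1; period 2)
tick 4: 00000001110
position 9 holds 1

1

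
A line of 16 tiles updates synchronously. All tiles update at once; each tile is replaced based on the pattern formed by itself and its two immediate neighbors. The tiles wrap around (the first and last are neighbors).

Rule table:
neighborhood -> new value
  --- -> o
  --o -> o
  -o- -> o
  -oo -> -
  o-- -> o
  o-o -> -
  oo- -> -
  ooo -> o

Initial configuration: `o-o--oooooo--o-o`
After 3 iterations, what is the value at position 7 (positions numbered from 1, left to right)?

iteration 1: --ooo-oooo-ooo--
iteration 2: oo-o---oo---o-oo
iteration 3: o--oooo--oooo--o
position 7 holds o

o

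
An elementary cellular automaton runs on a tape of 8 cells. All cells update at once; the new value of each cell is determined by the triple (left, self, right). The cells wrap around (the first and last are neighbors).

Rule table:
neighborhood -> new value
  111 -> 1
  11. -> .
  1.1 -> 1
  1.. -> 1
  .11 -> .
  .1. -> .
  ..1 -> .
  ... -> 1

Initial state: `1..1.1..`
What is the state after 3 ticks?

1..1..1.

.1..1.1.
..1..1.1
1..1..1.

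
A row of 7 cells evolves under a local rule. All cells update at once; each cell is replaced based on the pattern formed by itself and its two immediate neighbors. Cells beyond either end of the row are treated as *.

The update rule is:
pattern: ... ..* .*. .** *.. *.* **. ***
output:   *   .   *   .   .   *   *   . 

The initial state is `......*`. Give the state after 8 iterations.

**..*..

.****..
*...*..
*.*.*..
*****..
....*..
.**.*..
*.***..
**..*..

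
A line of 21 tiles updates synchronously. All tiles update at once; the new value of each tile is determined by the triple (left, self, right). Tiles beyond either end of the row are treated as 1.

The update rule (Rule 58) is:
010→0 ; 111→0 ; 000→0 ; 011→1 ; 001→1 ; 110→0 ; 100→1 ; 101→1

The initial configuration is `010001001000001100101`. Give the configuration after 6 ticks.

101010110100011011011
010101101010110110110
101011010101101101101
010110101011011011011
101101010110110110110
011010101101101101101

011010101101101101101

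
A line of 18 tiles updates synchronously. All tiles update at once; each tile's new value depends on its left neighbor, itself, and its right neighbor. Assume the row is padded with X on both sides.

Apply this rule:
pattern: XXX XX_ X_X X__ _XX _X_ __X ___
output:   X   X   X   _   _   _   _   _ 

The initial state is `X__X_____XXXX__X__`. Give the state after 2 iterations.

X__________XX_____

X_________XXX_____
X__________XX_____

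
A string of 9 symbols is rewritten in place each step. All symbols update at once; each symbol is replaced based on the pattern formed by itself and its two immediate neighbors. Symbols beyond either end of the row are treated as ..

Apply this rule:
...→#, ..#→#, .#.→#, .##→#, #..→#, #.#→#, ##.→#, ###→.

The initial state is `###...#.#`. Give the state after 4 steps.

###.....#

#.#######
###.....#
#.#######  (repeats step 1; period 2)
step 4: ###.....#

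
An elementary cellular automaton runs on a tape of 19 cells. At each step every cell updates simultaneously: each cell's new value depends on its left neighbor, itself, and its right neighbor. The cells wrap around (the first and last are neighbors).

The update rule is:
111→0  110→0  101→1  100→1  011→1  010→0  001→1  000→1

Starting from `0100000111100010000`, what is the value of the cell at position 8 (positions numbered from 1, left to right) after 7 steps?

1011111100011101111
0110000011110011000
1101111110001110111
0011000001111001100
1110111111000111011
0001100000111100110
1111011111100011101
position 8 holds 1

1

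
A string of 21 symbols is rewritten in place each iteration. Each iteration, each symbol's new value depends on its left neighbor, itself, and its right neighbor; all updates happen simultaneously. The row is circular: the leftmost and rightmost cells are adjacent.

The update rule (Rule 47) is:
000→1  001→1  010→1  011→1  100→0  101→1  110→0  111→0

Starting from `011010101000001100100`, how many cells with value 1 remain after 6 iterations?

8

110111111011111001101
001100000110000011011
011001111100111110110
110011000001100001100
100110011111001111001
001100110000011000011
count of 1: 8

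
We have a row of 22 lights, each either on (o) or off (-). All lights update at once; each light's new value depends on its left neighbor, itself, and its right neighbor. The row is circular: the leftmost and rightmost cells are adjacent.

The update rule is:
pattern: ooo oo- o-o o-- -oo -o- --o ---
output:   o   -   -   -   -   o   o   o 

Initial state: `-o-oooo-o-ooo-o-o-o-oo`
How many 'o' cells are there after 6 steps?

11

-o--oo--o--o--o-o-o---
oo-o---oo-oo-oo-o-o-oo
o--o-oo---------o-o--o
--oo----ooooooooo-o-o-
oo---ooo-ooooooo--o-o-
---oo-o---ooooo--oo-o-
count of o: 11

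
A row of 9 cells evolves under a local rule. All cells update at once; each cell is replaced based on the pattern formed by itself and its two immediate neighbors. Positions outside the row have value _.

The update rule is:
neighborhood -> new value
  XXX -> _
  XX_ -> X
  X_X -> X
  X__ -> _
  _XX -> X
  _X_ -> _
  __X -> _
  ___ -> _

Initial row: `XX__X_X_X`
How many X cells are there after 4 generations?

XX___X_X_
XX____X__
XX_______
XX_______
count of X: 2

2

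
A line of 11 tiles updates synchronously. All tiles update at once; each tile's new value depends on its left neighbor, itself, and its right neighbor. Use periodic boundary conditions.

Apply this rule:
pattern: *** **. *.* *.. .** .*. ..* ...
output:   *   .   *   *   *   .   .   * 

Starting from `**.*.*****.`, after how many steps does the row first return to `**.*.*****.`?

11

*.*.*****.*
.*.*****.**
*.*****.**.
.*****.**.*
*****.**.*.
****.**.*.*
***.**.*.**
**.**.*.***
*.**.*.****
.**.*.*****
**.*.*****.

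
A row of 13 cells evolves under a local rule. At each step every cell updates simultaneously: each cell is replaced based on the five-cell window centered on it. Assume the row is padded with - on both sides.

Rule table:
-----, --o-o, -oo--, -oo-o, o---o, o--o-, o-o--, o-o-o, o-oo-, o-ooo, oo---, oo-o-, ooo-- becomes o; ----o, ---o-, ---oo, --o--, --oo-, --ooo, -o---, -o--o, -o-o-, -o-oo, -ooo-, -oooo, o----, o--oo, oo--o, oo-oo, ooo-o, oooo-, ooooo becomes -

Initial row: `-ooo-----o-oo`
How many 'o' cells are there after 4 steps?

---oo-o--o-oo
o---ooo-oo-oo
--o-----oo-oo
-----o---o-oo
count of o: 4

4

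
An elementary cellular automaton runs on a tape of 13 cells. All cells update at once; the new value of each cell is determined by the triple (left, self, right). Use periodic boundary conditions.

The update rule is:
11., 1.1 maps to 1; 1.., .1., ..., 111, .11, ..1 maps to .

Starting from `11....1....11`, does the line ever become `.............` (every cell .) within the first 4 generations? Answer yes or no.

yes

generation 1: .1...........
generation 2: .............
all cells are . at generation 2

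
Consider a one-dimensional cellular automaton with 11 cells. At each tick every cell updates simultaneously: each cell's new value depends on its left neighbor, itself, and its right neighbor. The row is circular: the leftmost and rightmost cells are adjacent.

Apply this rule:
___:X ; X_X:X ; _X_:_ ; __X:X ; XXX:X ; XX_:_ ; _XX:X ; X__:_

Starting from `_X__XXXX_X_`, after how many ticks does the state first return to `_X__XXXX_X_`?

11

X__XXXX_X__
__XXXX_X__X
_XXXX_X__X_
XXXX_X__X__
XXX_X__X__X
XX_X__X__XX
X_X__X__XXX
_X__X__XXXX
X__X__XXXX_
__X__XXXX_X
_X__XXXX_X_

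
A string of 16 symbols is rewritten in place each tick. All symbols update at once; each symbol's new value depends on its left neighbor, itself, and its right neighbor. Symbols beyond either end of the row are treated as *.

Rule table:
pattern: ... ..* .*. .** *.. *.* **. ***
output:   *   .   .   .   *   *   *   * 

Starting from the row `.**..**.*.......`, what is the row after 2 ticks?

**.**..**.******

*.**..**.******.
**.**..**.******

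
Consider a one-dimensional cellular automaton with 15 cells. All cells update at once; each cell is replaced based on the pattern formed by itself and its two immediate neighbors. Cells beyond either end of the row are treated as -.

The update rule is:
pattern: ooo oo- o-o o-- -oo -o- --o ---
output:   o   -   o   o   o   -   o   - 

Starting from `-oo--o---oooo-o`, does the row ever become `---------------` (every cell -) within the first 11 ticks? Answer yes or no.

oo-oo-o-oooo-o-
o-oo-o-oooo-o-o
-oo-o-oooo-o-o-
oo-o-oooo-o-o-o
o-o-oooo-o-o-o-
-o-oooo-o-o-o-o
o-oooo-o-o-o-o-
-oooo-o-o-o-o-o
oooo-o-o-o-o-o-
ooo-o-o-o-o-o-o
oo-o-o-o-o-o-o-
tick 11 is oo-o-o-o-o-o-o-, still not uniform -

no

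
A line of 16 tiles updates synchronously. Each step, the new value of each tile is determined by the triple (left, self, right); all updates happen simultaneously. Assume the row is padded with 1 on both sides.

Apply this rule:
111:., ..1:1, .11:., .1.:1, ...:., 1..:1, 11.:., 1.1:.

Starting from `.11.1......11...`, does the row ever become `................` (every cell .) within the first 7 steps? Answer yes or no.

....11....1..1.1
1..1..1..11111..
.11111111.....11
.........1...1..
1.......111.1111
.1.....1........
.11...111......1
step 7 is .11...111......1, still not uniform .

no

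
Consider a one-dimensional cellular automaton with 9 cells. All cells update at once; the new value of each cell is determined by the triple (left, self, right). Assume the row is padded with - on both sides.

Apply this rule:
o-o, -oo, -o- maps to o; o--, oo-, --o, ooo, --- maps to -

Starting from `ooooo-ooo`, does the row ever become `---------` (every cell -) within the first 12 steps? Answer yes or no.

step 1: o----oo--
step 2: o----o---
step 3: o----o---  (fixed point — unchanged through step 12)
step 12 is o----o---, still not uniform -

no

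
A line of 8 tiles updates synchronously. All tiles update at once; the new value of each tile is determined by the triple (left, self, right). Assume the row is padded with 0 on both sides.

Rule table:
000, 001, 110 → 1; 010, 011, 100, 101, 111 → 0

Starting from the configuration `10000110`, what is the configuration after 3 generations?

00111010
11001000
01010011

01010011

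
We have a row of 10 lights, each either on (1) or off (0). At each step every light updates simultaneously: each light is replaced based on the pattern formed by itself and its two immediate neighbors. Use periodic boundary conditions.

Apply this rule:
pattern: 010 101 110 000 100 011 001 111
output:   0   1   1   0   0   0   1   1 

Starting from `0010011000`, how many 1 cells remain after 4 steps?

3

0100101000
1001010000
0010100001
0101000010
count of 1: 3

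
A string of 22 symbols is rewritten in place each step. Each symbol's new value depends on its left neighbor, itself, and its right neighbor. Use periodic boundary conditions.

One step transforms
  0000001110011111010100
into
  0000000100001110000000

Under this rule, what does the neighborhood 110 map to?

0

At position 8 the neighborhood is 110; the next row has 0 there.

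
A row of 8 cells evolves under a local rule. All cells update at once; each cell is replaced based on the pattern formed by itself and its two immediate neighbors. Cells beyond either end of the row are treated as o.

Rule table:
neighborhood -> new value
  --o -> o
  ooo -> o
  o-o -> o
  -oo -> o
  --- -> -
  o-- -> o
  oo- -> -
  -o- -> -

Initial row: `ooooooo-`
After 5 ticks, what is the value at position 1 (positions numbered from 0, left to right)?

o

tick 1: oooooo-o
tick 2: ooooo-oo
tick 3: oooo-ooo
tick 4: ooo-oooo
tick 5: oo-ooooo
position 1 holds o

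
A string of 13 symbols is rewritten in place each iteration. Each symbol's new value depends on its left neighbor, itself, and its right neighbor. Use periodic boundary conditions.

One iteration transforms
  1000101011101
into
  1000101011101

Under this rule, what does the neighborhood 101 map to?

0

At position 5 the neighborhood is 101; the next row has 0 there.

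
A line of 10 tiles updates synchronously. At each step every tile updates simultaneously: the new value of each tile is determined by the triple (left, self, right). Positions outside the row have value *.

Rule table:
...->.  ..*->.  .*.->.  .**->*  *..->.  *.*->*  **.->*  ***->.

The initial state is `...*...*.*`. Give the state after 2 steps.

........**
........*.

........*.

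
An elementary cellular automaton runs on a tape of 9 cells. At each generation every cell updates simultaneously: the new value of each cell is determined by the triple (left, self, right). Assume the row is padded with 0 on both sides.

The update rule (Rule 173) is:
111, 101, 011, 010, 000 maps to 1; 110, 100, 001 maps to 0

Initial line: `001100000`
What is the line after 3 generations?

110001100

101001111
111001110
110001100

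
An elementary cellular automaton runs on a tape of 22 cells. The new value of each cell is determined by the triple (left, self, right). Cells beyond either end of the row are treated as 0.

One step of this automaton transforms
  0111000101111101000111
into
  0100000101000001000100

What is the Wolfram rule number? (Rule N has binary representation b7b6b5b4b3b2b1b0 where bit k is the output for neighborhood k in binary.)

12

position 2: 111 → 0  (bit 7 = 0)
position 3: 110 → 0  (bit 6 = 0)
position 8: 101 → 0  (bit 5 = 0)
position 4: 100 → 0  (bit 4 = 0)
position 1: 011 → 1  (bit 3 = 1)
position 7: 010 → 1  (bit 2 = 1)
position 0: 001 → 0  (bit 1 = 0)
position 5: 000 → 0  (bit 0 = 0)
bits b7..b0 = 00001100 = 12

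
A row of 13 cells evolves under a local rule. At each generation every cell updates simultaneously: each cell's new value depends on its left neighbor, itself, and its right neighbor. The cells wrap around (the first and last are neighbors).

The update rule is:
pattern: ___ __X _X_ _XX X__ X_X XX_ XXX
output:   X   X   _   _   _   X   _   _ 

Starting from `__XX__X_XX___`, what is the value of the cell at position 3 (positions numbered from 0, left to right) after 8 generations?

_

generation 1: XX___X_X___XX
generation 2: ___XX_X__XX__
generation 3: XXX__X__X___X
generation 4: ____X__X__XX_
generation 5: XXXX__X__X___
generation 6: _____X__X__XX
generation 7: _XXXX__X__X__
generation 8: X_____X__X__X
position 3 holds _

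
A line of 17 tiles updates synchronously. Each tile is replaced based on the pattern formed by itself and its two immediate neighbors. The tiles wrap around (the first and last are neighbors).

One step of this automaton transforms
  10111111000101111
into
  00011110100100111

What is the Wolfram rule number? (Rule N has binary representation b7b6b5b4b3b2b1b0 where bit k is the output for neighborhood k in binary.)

position 3: 111 → 1  (bit 7 = 1)
position 0: 110 → 0  (bit 6 = 0)
position 1: 101 → 0  (bit 5 = 0)
position 8: 100 → 1  (bit 4 = 1)
position 2: 011 → 0  (bit 3 = 0)
position 11: 010 → 1  (bit 2 = 1)
position 10: 001 → 0  (bit 1 = 0)
position 9: 000 → 0  (bit 0 = 0)
bits b7..b0 = 10010100 = 148

148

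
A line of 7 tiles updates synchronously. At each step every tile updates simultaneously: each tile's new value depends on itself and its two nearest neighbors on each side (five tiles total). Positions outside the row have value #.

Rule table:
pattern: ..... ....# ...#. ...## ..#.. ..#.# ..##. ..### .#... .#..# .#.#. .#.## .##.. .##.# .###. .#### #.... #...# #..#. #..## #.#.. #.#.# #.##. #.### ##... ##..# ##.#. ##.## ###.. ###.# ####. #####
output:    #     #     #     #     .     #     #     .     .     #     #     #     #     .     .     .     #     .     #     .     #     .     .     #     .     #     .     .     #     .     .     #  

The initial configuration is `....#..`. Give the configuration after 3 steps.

.#.###.

.###.#.
.#....#
.#.###.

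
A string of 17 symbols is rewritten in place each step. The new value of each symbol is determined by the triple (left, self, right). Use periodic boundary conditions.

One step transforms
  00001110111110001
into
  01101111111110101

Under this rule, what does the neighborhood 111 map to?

At position 5 the neighborhood is 111; the next row has 1 there.

1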